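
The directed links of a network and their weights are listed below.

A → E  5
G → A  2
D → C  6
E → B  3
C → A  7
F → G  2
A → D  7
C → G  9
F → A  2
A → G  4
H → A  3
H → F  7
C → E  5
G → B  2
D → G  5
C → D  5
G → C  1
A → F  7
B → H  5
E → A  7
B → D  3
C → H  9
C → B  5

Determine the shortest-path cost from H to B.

Running Dijkstra from H:
H: 0
A: 3  (via H)
F: 7  (via H)
G: 7  (via A)
C: 8  (via G)
E: 8  (via A)
B: 9  (via G)
Shortest route: H → A → G → B = 9.

9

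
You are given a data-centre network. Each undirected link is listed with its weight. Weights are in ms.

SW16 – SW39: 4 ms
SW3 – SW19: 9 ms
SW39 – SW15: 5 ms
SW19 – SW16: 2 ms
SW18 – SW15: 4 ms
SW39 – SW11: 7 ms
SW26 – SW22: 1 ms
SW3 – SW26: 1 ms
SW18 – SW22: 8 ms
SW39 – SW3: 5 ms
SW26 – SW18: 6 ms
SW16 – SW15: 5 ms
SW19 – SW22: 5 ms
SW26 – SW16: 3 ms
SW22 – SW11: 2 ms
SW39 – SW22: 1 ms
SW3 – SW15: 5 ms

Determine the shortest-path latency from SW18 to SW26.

Shortest distances from SW18:
SW18: 0
SW15: 4  (via SW18)
SW26: 6  (via SW18)
Shortest route: SW18–SW26 = 6 ms.

6 ms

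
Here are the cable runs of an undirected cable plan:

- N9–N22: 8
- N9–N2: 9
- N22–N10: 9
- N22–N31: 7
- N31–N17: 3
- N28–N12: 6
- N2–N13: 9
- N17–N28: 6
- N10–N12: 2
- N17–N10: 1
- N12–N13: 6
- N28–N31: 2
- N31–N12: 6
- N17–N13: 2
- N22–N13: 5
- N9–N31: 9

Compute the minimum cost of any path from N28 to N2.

Candidate routes:
N28 - N17 - N13 - N2: 6+2+9 = 17
N28 - N31 - N17 - N13 - N2: 2+3+2+9 = 16
Cheapest is N28 - N31 - N17 - N13 - N2 at 16.

16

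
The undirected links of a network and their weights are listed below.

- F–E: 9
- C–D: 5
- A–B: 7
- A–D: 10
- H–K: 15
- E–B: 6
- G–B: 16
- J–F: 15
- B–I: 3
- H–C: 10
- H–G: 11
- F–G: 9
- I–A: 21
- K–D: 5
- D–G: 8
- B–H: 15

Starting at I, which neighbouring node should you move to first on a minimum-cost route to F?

Candidate routes:
I–B–G–F: 3+16+9 = 28
I–B–E–F: 3+6+9 = 18
Cheapest is I–B–E–F at 18.
So from I the first move is to B.

B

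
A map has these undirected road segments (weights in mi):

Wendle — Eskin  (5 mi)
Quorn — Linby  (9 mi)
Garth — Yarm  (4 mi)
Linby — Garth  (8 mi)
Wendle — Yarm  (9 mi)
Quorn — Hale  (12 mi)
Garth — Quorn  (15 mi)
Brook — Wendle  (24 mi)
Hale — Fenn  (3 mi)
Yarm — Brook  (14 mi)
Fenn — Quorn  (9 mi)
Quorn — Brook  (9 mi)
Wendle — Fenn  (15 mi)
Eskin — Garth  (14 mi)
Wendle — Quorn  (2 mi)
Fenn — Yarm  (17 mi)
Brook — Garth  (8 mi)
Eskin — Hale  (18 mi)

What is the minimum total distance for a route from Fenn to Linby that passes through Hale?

24 mi

Shortest Fenn→Hale: Fenn–Hale = 3
Shortest Hale→Linby: Hale–Quorn–Linby = 21
Total via Hale: 3 + 21 = 24 mi.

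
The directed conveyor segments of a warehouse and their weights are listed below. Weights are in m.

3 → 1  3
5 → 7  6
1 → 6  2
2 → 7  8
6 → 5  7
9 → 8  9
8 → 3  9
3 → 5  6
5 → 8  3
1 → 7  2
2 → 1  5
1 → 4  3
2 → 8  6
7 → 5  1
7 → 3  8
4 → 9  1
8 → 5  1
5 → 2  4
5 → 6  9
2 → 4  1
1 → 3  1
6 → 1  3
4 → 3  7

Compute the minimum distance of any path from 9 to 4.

15 m

Running Dijkstra from 9:
9: 0
8: 9  (via 9)
5: 10  (via 8)
2: 14  (via 5)
4: 15  (via 2)
Shortest route: 9–8–5–2–4 = 15 m.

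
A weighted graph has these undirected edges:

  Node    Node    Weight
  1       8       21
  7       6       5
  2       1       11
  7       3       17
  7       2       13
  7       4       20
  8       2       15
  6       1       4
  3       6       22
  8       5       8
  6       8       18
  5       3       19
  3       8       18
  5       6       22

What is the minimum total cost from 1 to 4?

Candidate routes:
1 - 2 - 7 - 4: 11+13+20 = 44
1 - 8 - 6 - 7 - 4: 21+18+5+20 = 64
1 - 6 - 7 - 4: 4+5+20 = 29
1 - 6 - 3 - 7 - 4: 4+22+17+20 = 63
The minimum is 29 via 1 - 6 - 7 - 4.

29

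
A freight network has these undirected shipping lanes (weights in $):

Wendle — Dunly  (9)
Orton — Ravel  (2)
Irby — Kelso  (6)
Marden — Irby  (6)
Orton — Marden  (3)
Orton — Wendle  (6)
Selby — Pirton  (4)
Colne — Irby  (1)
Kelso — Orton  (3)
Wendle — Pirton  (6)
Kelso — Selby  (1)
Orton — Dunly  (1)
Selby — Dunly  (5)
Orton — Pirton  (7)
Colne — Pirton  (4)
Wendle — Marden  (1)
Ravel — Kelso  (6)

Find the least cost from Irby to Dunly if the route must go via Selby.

$12

Best Irby to Selby: Irby → Kelso → Selby costing 7
Best Selby to Dunly: Selby → Dunly costing 5
Total via Selby: 7 + 5 = $12.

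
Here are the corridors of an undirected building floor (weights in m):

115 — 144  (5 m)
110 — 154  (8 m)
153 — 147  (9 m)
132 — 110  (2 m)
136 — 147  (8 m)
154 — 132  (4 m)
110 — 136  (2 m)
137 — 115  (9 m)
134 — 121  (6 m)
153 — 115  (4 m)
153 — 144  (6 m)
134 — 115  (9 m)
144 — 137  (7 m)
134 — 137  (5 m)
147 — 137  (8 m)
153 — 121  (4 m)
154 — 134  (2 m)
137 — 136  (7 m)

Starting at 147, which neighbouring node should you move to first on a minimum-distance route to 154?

137

Enumerating some paths:
147 → 137 → 134 → 154: 8+5+2 = 15
147 → 136 → 110 → 132 → 154: 8+2+2+4 = 16
Cheapest is 147 → 137 → 134 → 154 at 15 m.
So from 147 the first move is to 137.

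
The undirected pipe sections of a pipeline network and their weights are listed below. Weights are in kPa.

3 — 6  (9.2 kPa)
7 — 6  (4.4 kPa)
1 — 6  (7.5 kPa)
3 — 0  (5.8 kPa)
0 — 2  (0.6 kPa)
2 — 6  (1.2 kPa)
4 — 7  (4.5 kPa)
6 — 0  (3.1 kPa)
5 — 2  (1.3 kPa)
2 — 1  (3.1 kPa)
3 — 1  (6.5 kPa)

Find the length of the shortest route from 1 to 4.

Settle nodes by increasing distance from 1:
1: 0
2: 3.1  (via 1)
0: 3.7  (via 2)
6: 4.3  (via 2)
5: 4.4  (via 2)
3: 6.5  (via 1)
7: 8.7  (via 6)
4: 13.2  (via 7)
Shortest route: 1 → 2 → 6 → 7 → 4 = 13.2 kPa.

13.2 kPa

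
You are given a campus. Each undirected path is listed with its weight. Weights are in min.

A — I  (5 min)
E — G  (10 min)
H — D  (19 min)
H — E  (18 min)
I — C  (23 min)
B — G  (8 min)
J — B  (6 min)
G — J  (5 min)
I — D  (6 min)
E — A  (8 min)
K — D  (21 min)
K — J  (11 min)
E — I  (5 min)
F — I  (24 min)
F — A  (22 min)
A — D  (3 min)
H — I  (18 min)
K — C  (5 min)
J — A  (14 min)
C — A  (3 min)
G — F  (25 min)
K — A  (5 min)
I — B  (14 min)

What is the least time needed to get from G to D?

21 min

Shortest distances from G:
G: 0
J: 5  (via G)
B: 8  (via G)
E: 10  (via G)
I: 15  (via E)
K: 16  (via J)
A: 18  (via E)
C: 21  (via K)
D: 21  (via I)
Shortest route: G–E–I–D = 21 min.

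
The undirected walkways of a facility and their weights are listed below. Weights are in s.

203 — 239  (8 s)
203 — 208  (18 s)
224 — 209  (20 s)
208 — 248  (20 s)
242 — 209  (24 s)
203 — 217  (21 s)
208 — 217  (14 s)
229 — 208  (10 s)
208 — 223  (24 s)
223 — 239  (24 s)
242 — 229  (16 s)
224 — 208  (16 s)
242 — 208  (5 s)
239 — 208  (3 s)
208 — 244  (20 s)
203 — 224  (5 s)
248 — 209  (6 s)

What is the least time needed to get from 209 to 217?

40 s

Compare a few routes:
209 → 242 → 208 → 217: 24+5+14 = 43
209 → 248 → 208 → 217: 6+20+14 = 40
Cheapest is 209 → 248 → 208 → 217 at 40 s.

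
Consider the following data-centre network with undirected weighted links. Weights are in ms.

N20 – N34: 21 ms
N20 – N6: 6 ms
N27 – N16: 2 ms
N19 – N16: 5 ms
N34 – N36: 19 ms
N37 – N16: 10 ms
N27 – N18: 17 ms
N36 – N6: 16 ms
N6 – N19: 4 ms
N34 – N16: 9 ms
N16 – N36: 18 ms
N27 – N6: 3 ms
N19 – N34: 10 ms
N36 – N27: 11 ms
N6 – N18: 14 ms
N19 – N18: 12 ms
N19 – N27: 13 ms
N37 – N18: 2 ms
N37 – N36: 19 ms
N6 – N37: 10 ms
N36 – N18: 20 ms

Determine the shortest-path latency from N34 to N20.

20 ms

Enumerating some paths:
N34–N20: 21 = 21
N34–N19–N6–N20: 10+4+6 = 20
The minimum is 20 ms via N34–N19–N6–N20.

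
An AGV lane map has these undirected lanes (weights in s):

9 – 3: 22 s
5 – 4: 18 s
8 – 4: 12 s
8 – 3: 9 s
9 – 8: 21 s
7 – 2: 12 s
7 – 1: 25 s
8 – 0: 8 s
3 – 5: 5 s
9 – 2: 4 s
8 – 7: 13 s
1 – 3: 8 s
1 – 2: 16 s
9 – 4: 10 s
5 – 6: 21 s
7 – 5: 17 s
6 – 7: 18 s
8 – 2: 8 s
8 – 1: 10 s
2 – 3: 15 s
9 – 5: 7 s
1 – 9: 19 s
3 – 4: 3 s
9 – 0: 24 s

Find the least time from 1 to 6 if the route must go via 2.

Best 1 to 2: 1 → 2 costing 16
Best 2 to 6: 2 → 7 → 6 costing 30
Total via 2: 16 + 30 = 46 s.

46 s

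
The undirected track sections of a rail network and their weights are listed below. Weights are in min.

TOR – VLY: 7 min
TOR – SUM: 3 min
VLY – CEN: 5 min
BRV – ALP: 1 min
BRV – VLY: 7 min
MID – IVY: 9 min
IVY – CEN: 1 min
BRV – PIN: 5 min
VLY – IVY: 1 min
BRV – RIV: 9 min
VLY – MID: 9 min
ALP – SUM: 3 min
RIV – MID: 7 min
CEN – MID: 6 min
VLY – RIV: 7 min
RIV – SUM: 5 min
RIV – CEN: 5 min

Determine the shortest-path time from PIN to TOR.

12 min

Running Dijkstra from PIN:
PIN: 0
BRV: 5  (via PIN)
ALP: 6  (via BRV)
SUM: 9  (via ALP)
VLY: 12  (via BRV)
TOR: 12  (via SUM)
Shortest route: PIN → BRV → ALP → SUM → TOR = 12 min.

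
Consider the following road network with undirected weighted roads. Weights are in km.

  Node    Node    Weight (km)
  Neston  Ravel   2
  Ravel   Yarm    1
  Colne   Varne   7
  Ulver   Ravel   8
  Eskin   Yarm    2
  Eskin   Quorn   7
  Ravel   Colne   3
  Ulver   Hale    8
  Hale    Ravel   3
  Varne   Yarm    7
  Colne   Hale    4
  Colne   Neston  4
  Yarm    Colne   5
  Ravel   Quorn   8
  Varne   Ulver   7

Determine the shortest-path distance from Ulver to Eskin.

11 km

Candidate routes:
Ulver - Ravel - Yarm - Eskin: 8+1+2 = 11
Ulver - Varne - Yarm - Eskin: 7+7+2 = 16
Ulver - Hale - Ravel - Yarm - Eskin: 8+3+1+2 = 14
Cheapest is Ulver - Ravel - Yarm - Eskin at 11 km.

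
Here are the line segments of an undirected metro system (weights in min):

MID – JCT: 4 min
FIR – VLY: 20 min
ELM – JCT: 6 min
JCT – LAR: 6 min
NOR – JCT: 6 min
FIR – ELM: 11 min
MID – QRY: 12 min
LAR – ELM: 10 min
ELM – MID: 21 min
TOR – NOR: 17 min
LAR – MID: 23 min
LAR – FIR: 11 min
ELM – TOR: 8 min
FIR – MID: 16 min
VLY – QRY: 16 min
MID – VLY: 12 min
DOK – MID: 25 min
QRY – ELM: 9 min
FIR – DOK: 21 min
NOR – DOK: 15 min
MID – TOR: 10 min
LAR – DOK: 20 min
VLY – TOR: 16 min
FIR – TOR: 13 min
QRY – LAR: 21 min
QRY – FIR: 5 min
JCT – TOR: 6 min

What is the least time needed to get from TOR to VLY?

16 min

Settle nodes by increasing distance from TOR:
TOR: 0
JCT: 6  (via TOR)
ELM: 8  (via TOR)
MID: 10  (via TOR)
LAR: 12  (via JCT)
NOR: 12  (via JCT)
FIR: 13  (via TOR)
VLY: 16  (via TOR)
Shortest route: TOR–VLY = 16 min.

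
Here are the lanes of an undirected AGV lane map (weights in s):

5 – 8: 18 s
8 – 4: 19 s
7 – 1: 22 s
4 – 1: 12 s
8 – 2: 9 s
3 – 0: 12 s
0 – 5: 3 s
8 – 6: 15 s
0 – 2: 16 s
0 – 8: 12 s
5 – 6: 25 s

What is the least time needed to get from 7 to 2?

Enumerating some paths:
7 - 1 - 4 - 8 - 2: 22+12+19+9 = 62
7 - 1 - 4 - 8 - 0 - 2: 22+12+19+12+16 = 81
7 - 1 - 4 - 8 - 5 - 0 - 2: 22+12+19+18+3+16 = 90
Cheapest is 7 - 1 - 4 - 8 - 2 at 62 s.

62 s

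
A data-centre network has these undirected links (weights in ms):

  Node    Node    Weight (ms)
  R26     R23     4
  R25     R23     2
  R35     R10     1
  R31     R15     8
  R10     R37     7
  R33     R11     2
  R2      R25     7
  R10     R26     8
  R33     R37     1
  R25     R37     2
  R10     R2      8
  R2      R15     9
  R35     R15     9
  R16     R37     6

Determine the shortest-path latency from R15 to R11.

Enumerating some paths:
R15 - R35 - R10 - R37 - R33 - R11: 9+1+7+1+2 = 20
R15 - R2 - R10 - R37 - R33 - R11: 9+8+7+1+2 = 27
R15 - R2 - R25 - R37 - R33 - R11: 9+7+2+1+2 = 21
The minimum is 20 ms via R15 - R35 - R10 - R37 - R33 - R11.

20 ms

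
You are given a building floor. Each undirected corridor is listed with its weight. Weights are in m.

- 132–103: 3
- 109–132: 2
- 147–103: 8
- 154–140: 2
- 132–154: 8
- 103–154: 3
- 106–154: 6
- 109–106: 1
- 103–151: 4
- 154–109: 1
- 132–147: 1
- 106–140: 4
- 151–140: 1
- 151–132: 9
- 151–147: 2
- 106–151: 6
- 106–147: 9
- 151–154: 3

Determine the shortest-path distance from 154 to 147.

4 m

Enumerating some paths:
154 → 151 → 147: 3+2 = 5
154 → 109 → 132 → 147: 1+2+1 = 4
154 → 140 → 151 → 147: 2+1+2 = 5
The minimum is 4 m via 154 → 109 → 132 → 147.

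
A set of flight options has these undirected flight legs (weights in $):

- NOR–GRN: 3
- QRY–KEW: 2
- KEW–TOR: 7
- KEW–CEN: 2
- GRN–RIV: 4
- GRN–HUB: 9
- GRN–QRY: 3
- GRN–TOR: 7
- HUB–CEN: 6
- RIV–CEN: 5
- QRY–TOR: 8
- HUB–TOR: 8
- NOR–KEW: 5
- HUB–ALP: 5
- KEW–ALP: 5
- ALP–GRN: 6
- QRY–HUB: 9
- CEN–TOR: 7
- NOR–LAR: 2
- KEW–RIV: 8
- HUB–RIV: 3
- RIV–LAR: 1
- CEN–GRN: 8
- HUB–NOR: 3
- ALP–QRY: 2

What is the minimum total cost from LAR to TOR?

Shortest distances from LAR:
LAR: 0
RIV: 1  (via LAR)
NOR: 2  (via LAR)
HUB: 4  (via RIV)
GRN: 5  (via RIV)
CEN: 6  (via RIV)
KEW: 7  (via NOR)
QRY: 8  (via GRN)
ALP: 9  (via HUB)
TOR: 12  (via HUB)
Shortest route: LAR → RIV → HUB → TOR = $12.

$12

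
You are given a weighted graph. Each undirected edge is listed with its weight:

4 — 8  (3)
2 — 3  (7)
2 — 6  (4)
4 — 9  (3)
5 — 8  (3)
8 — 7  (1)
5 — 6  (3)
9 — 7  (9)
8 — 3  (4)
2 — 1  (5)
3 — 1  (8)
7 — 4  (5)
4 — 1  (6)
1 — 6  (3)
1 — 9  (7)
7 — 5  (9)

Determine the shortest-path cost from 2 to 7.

11

Candidate routes:
2 - 3 - 8 - 7: 7+4+1 = 12
2 - 6 - 5 - 8 - 7: 4+3+3+1 = 11
The minimum is 11 via 2 - 6 - 5 - 8 - 7.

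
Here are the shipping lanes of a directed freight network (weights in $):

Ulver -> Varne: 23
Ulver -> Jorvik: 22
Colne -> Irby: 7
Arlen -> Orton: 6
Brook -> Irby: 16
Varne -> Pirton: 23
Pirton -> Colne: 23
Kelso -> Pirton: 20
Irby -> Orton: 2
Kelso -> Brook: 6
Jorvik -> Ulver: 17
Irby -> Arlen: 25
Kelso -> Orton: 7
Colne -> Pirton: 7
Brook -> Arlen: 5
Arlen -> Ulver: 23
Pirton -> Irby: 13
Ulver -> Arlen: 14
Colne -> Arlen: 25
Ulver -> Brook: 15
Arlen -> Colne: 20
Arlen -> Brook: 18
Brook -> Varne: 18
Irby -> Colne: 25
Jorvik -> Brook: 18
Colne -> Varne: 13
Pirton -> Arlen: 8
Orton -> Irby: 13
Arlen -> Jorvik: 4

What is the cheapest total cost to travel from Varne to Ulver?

Running Dijkstra from Varne:
Varne: 0
Pirton: 23  (via Varne)
Arlen: 31  (via Pirton)
Jorvik: 35  (via Arlen)
Irby: 36  (via Pirton)
Orton: 37  (via Arlen)
Colne: 46  (via Pirton)
Brook: 49  (via Arlen)
Ulver: 52  (via Jorvik)
Shortest route: Varne–Pirton–Arlen–Jorvik–Ulver = $52.

$52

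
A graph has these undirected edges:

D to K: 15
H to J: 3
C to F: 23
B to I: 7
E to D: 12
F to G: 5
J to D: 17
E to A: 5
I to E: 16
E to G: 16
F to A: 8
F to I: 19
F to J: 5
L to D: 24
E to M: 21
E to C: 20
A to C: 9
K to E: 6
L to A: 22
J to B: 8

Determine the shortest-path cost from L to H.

Shortest distances from L:
L: 0
A: 22  (via L)
D: 24  (via L)
E: 27  (via A)
F: 30  (via A)
C: 31  (via A)
K: 33  (via E)
G: 35  (via F)
J: 35  (via F)
H: 38  (via J)
Shortest route: L → A → F → J → H = 38.

38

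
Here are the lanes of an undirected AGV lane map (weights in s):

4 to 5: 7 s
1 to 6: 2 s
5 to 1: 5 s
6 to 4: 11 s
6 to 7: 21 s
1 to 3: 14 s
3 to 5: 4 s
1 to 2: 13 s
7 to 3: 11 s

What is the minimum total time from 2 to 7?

33 s

Enumerating some paths:
2 → 1 → 6 → 7: 13+2+21 = 36
2 → 1 → 5 → 3 → 7: 13+5+4+11 = 33
2 → 1 → 3 → 7: 13+14+11 = 38
2 → 1 → 6 → 4 → 5 → 3 → 7: 13+2+11+7+4+11 = 48
Cheapest is 2 → 1 → 5 → 3 → 7 at 33 s.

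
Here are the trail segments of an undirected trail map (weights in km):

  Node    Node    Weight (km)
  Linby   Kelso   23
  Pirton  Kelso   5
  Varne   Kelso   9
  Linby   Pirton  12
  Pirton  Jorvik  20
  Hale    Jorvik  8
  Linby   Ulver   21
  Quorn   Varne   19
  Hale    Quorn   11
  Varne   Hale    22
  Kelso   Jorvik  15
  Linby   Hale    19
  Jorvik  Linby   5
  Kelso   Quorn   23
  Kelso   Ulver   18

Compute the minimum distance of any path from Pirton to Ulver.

Compare a few routes:
Pirton–Kelso–Ulver: 5+18 = 23
Pirton–Linby–Ulver: 12+21 = 33
Cheapest is Pirton–Kelso–Ulver at 23 km.

23 km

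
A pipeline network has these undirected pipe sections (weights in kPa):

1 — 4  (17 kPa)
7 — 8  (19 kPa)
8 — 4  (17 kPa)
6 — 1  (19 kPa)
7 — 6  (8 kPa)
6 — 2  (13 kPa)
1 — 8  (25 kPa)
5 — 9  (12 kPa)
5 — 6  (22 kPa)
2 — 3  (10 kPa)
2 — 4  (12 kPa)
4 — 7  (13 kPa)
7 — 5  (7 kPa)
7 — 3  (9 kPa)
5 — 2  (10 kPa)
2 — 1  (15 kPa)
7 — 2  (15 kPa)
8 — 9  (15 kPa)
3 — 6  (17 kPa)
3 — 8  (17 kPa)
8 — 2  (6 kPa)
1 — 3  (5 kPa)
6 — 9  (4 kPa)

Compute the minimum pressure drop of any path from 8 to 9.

15 kPa

Candidate routes:
8–2–6–9: 6+13+4 = 23
8–2–5–9: 6+10+12 = 28
8–9: 15 = 15
Cheapest is 8–9 at 15 kPa.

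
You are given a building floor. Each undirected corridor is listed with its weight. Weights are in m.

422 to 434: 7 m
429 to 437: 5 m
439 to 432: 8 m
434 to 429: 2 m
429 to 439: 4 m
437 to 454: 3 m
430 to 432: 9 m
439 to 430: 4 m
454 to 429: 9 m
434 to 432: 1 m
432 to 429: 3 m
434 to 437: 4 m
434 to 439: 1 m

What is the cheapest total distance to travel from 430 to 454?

12 m

Compare a few routes:
430 → 439 → 434 → 429 → 437 → 454: 4+1+2+5+3 = 15
430 → 439 → 434 → 437 → 454: 4+1+4+3 = 12
Cheapest is 430 → 439 → 434 → 437 → 454 at 12 m.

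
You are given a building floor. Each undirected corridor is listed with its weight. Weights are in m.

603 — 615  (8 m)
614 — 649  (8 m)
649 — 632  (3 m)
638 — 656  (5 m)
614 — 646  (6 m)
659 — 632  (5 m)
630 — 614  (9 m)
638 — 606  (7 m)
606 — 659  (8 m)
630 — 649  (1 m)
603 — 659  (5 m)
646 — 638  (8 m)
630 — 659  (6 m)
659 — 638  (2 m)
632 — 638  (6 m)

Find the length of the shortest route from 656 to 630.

Running Dijkstra from 656:
656: 0
638: 5  (via 656)
659: 7  (via 638)
632: 11  (via 638)
606: 12  (via 638)
603: 12  (via 659)
646: 13  (via 638)
630: 13  (via 659)
Shortest route: 656 → 638 → 659 → 630 = 13 m.

13 m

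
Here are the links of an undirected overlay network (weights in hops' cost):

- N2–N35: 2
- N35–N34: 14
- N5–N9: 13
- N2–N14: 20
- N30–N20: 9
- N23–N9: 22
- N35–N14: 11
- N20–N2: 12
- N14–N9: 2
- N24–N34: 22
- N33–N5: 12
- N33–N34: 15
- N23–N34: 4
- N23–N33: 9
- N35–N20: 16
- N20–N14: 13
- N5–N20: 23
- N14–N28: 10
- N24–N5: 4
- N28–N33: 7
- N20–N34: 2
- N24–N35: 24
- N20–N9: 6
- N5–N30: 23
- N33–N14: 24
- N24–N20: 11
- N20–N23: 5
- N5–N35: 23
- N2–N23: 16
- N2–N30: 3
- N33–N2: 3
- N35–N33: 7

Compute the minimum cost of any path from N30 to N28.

13 hops' cost

Compare a few routes:
N30–N2–N35–N33–N28: 3+2+7+7 = 19
N30–N2–N35–N14–N28: 3+2+11+10 = 26
N30–N2–N33–N28: 3+3+7 = 13
Cheapest is N30–N2–N33–N28 at 13 hops' cost.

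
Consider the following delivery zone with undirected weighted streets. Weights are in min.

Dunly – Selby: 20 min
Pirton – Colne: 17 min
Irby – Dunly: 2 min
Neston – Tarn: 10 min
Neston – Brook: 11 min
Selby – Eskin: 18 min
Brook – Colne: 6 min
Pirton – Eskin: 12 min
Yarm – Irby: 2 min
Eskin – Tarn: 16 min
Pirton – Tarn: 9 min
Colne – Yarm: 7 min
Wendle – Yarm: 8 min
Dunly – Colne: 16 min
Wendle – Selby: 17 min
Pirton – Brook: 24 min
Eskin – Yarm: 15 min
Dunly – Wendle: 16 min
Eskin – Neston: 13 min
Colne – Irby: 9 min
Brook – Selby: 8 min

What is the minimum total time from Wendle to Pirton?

Shortest distances from Wendle:
Wendle: 0
Yarm: 8  (via Wendle)
Irby: 10  (via Yarm)
Dunly: 12  (via Irby)
Colne: 15  (via Yarm)
Selby: 17  (via Wendle)
Brook: 21  (via Colne)
Eskin: 23  (via Yarm)
Pirton: 32  (via Colne)
Shortest route: Wendle → Yarm → Colne → Pirton = 32 min.

32 min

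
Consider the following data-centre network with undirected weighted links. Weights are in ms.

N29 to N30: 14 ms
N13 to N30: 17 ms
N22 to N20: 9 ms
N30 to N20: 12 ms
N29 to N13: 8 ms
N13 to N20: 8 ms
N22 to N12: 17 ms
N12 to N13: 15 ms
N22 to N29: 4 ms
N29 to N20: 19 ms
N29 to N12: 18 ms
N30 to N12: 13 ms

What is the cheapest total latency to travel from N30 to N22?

18 ms

Enumerating some paths:
N30–N20–N22: 12+9 = 21
N30–N29–N22: 14+4 = 18
N30–N13–N29–N22: 17+8+4 = 29
The minimum is 18 ms via N30–N29–N22.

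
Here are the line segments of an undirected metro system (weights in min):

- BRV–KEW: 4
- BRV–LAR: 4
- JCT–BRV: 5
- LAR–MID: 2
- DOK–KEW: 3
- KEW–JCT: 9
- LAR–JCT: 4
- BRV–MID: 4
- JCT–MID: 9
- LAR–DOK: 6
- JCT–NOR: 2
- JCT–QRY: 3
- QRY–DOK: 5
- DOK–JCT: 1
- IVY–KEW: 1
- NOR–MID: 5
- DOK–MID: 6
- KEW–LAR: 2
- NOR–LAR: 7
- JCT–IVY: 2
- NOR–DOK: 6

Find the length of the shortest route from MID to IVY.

Shortest distances from MID:
MID: 0
LAR: 2  (via MID)
KEW: 4  (via LAR)
BRV: 4  (via MID)
IVY: 5  (via KEW)
Shortest route: MID → LAR → KEW → IVY = 5 min.

5 min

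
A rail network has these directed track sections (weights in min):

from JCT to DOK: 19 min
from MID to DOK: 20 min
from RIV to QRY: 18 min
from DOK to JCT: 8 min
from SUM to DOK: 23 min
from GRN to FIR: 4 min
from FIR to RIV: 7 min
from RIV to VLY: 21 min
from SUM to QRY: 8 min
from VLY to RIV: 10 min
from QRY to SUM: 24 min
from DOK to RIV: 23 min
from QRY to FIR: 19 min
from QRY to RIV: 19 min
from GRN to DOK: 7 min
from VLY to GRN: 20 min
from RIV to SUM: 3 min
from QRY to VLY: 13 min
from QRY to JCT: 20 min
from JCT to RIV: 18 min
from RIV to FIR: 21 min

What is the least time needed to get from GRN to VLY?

Candidate routes:
GRN - FIR - RIV - VLY: 4+7+21 = 32
GRN - FIR - RIV - SUM - QRY - VLY: 4+7+3+8+13 = 35
GRN - DOK - RIV - VLY: 7+23+21 = 51
GRN - FIR - RIV - QRY - VLY: 4+7+18+13 = 42
Cheapest is GRN - FIR - RIV - VLY at 32 min.

32 min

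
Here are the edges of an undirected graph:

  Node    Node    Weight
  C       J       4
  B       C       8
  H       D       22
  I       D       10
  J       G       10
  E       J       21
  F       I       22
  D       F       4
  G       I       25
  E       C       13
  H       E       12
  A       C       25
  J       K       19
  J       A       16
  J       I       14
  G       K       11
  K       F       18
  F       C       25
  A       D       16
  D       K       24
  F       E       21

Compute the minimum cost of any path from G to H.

39

Enumerating some paths:
G–J–I–D–H: 10+14+10+22 = 56
G–K–F–D–H: 11+18+4+22 = 55
G–J–E–H: 10+21+12 = 43
G–J–C–E–H: 10+4+13+12 = 39
The minimum is 39 via G–J–C–E–H.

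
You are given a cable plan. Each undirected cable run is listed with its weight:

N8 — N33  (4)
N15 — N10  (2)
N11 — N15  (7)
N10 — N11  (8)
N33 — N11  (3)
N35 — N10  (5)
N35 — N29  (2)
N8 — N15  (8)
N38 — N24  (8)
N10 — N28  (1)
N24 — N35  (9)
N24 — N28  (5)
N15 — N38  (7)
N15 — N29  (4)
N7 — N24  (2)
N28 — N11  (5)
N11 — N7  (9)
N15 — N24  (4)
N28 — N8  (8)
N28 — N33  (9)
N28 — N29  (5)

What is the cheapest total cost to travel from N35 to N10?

5

Enumerating some paths:
N35 → N29 → N15 → N10: 2+4+2 = 8
N35 → N10: 5 = 5
N35 → N29 → N28 → N10: 2+5+1 = 8
Cheapest is N35 → N10 at 5.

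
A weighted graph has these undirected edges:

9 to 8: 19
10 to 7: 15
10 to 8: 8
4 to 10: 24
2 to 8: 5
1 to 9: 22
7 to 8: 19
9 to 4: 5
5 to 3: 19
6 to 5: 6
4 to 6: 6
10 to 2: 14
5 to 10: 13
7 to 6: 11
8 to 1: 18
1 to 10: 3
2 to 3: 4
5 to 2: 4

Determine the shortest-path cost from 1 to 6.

Compare a few routes:
1 - 10 - 5 - 6: 3+13+6 = 22
1 - 10 - 8 - 2 - 5 - 6: 3+8+5+4+6 = 26
The minimum is 22 via 1 - 10 - 5 - 6.

22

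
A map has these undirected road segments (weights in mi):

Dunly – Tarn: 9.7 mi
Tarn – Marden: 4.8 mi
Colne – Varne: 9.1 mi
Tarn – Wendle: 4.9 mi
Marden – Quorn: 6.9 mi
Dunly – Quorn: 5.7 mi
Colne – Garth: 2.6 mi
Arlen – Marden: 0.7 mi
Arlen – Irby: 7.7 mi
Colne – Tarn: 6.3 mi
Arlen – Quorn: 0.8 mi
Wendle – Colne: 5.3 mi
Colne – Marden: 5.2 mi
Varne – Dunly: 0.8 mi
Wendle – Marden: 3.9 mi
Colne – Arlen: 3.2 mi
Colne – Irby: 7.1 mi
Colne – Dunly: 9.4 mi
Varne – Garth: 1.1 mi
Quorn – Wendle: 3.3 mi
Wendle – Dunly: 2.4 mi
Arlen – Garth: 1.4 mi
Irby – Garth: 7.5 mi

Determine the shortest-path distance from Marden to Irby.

Shortest distances from Marden:
Marden: 0
Arlen: 0.7  (via Marden)
Quorn: 1.5  (via Arlen)
Garth: 2.1  (via Arlen)
Varne: 3.2  (via Garth)
Colne: 3.9  (via Arlen)
Wendle: 3.9  (via Marden)
Dunly: 4  (via Varne)
Tarn: 4.8  (via Marden)
Irby: 8.4  (via Arlen)
Shortest route: Marden–Arlen–Irby = 8.4 mi.

8.4 mi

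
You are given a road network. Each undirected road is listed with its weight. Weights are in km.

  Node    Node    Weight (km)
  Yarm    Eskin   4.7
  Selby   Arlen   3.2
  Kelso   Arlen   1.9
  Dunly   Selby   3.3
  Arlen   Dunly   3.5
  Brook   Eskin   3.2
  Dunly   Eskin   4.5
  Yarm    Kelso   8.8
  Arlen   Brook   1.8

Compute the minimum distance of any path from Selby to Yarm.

12.5 km

Shortest distances from Selby:
Selby: 0
Arlen: 3.2  (via Selby)
Dunly: 3.3  (via Selby)
Brook: 5  (via Arlen)
Kelso: 5.1  (via Arlen)
Eskin: 7.8  (via Dunly)
Yarm: 12.5  (via Eskin)
Shortest route: Selby → Dunly → Eskin → Yarm = 12.5 km.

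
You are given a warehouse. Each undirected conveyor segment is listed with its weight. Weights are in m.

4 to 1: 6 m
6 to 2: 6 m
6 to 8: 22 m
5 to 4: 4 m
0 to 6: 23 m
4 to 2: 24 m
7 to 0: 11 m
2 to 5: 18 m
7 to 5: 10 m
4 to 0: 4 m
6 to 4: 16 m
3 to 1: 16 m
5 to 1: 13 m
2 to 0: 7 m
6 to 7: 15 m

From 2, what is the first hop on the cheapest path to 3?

0

Candidate routes:
2–5–4–1–3: 18+4+6+16 = 44
2–0–4–1–3: 7+4+6+16 = 33
The minimum is 33 m via 2–0–4–1–3.
So from 2 the first move is to 0.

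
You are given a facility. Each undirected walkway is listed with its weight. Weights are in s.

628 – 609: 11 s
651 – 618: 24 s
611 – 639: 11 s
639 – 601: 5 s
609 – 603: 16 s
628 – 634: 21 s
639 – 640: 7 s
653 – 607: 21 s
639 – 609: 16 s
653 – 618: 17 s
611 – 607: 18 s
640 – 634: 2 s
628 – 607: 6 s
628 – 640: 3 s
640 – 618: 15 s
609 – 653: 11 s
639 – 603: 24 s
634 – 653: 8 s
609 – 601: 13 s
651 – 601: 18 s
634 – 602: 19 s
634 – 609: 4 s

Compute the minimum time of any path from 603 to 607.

Running Dijkstra from 603:
603: 0
609: 16  (via 603)
634: 20  (via 609)
640: 22  (via 634)
639: 24  (via 603)
628: 25  (via 640)
653: 27  (via 609)
601: 29  (via 609)
607: 31  (via 628)
Shortest route: 603–609–634–640–628–607 = 31 s.

31 s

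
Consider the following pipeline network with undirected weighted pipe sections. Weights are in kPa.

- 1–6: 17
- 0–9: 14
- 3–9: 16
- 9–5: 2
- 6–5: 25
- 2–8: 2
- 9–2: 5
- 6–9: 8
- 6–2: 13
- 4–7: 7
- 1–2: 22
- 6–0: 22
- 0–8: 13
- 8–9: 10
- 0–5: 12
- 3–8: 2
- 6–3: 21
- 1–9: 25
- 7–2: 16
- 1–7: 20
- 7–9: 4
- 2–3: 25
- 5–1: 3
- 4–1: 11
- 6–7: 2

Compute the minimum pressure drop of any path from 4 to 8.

18 kPa

Candidate routes:
4–7–9–8: 7+4+10 = 21
4–1–5–9–2–8: 11+3+2+5+2 = 23
4–7–9–2–8: 7+4+5+2 = 18
Cheapest is 4–7–9–2–8 at 18 kPa.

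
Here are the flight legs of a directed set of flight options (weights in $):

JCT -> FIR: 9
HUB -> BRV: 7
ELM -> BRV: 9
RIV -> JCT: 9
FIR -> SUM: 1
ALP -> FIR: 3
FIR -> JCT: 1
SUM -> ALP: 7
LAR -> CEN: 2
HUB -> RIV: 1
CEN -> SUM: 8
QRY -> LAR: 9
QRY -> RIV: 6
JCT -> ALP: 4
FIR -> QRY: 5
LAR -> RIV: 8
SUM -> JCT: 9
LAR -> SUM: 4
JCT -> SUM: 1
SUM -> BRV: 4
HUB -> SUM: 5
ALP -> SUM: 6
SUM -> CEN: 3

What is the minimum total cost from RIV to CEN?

Compare a few routes:
RIV–JCT–ALP–SUM–CEN: 9+4+6+3 = 22
RIV–JCT–SUM–CEN: 9+1+3 = 13
RIV–JCT–ALP–FIR–SUM–CEN: 9+4+3+1+3 = 20
Cheapest is RIV–JCT–SUM–CEN at $13.

$13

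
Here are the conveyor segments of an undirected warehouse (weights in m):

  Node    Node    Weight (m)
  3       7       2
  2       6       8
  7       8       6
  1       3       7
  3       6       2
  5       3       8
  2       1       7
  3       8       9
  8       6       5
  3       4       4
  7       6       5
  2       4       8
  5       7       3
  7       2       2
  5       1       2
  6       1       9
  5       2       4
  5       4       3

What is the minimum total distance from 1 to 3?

Candidate routes:
1 - 3: 7 = 7
1 - 5 - 4 - 3: 2+3+4 = 9
Cheapest is 1 - 3 at 7 m.

7 m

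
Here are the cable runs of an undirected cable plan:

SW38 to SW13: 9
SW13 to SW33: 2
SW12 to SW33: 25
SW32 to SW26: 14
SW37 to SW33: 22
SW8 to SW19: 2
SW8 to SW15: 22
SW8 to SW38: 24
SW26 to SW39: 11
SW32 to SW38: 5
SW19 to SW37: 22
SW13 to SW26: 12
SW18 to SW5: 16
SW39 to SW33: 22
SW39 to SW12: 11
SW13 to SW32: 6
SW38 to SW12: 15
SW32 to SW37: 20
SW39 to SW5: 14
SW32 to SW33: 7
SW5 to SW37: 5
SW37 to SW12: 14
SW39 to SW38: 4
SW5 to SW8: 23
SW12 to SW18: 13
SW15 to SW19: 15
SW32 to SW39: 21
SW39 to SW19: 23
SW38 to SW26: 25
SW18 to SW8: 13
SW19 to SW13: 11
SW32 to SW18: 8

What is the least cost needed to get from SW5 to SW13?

27

Shortest distances from SW5:
SW5: 0
SW37: 5  (via SW5)
SW39: 14  (via SW5)
SW18: 16  (via SW5)
SW38: 18  (via SW39)
SW12: 19  (via SW37)
SW8: 23  (via SW5)
SW32: 23  (via SW38)
SW19: 25  (via SW8)
SW26: 25  (via SW39)
SW33: 27  (via SW37)
SW13: 27  (via SW38)
Shortest route: SW5 → SW39 → SW38 → SW13 = 27.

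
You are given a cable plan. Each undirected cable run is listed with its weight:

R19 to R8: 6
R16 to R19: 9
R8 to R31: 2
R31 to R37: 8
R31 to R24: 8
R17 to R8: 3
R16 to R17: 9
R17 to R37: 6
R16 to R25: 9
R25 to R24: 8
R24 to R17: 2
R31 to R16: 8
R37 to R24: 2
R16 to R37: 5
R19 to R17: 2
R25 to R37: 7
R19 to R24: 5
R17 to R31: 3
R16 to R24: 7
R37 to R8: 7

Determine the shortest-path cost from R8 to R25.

13

Enumerating some paths:
R8 → R31 → R17 → R24 → R25: 2+3+2+8 = 15
R8 → R17 → R24 → R37 → R25: 3+2+2+7 = 14
R8 → R37 → R25: 7+7 = 14
R8 → R17 → R24 → R25: 3+2+8 = 13
Cheapest is R8 → R17 → R24 → R25 at 13.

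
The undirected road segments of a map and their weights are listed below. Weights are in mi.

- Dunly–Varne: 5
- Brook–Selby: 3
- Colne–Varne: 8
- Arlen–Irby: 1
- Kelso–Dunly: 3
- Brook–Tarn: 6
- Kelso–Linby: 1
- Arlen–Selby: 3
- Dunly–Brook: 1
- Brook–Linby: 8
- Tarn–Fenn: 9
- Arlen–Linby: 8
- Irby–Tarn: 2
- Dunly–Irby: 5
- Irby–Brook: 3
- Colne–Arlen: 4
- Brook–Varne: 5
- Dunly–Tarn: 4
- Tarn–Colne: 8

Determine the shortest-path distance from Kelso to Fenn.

16 mi

Running Dijkstra from Kelso:
Kelso: 0
Linby: 1  (via Kelso)
Dunly: 3  (via Kelso)
Brook: 4  (via Dunly)
Irby: 7  (via Brook)
Selby: 7  (via Brook)
Tarn: 7  (via Dunly)
Varne: 8  (via Dunly)
Arlen: 8  (via Irby)
Colne: 12  (via Arlen)
Fenn: 16  (via Tarn)
Shortest route: Kelso → Dunly → Tarn → Fenn = 16 mi.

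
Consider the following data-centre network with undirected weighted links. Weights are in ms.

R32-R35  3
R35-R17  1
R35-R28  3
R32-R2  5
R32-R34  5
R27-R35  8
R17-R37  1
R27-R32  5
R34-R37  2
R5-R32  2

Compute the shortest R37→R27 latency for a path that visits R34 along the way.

12 ms

Shortest R37→R34: R37–R34 = 2
Shortest R34→R27: R34–R32–R27 = 10
Total via R34: 2 + 10 = 12 ms.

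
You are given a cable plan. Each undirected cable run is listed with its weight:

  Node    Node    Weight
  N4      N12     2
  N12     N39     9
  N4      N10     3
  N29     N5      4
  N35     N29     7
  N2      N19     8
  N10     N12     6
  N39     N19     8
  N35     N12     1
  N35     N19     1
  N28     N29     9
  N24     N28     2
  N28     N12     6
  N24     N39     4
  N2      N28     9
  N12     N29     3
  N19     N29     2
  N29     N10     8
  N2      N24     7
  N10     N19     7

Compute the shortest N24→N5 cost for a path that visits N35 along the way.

Best N24 to N35: N24 → N28 → N12 → N35 costing 9
Best N35 to N5: N35 → N19 → N29 → N5 costing 7
Total via N35: 9 + 7 = 16.

16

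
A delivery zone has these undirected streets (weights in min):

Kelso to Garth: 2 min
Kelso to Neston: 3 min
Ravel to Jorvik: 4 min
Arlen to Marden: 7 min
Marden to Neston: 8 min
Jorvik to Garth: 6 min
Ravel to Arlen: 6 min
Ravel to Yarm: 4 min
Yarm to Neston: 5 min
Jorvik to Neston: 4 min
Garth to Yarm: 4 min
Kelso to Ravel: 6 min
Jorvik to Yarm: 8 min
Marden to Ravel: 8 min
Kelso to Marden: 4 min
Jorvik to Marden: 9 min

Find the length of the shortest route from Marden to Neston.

7 min

Enumerating some paths:
Marden → Kelso → Garth → Yarm → Neston: 4+2+4+5 = 15
Marden → Kelso → Neston: 4+3 = 7
Marden → Jorvik → Neston: 9+4 = 13
Marden → Neston: 8 = 8
The minimum is 7 min via Marden → Kelso → Neston.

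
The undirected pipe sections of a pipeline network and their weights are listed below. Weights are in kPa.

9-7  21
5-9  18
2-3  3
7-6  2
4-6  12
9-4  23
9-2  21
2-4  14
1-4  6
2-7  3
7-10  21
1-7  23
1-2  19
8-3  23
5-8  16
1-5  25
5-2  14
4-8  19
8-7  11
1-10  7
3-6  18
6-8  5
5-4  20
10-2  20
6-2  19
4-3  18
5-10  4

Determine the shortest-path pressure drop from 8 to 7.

7 kPa

Compare a few routes:
8–6–7: 5+2 = 7
8–7: 11 = 11
Cheapest is 8–6–7 at 7 kPa.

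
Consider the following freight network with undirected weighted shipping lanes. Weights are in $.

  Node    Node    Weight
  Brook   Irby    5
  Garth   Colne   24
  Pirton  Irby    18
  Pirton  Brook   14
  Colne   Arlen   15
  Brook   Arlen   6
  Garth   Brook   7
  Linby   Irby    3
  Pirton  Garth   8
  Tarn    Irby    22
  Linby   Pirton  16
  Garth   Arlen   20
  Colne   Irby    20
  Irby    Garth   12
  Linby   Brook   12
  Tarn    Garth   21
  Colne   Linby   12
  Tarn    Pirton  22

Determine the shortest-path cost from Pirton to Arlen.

$20

Running Dijkstra from Pirton:
Pirton: 0
Garth: 8  (via Pirton)
Brook: 14  (via Pirton)
Linby: 16  (via Pirton)
Irby: 18  (via Pirton)
Arlen: 20  (via Brook)
Shortest route: Pirton–Brook–Arlen = $20.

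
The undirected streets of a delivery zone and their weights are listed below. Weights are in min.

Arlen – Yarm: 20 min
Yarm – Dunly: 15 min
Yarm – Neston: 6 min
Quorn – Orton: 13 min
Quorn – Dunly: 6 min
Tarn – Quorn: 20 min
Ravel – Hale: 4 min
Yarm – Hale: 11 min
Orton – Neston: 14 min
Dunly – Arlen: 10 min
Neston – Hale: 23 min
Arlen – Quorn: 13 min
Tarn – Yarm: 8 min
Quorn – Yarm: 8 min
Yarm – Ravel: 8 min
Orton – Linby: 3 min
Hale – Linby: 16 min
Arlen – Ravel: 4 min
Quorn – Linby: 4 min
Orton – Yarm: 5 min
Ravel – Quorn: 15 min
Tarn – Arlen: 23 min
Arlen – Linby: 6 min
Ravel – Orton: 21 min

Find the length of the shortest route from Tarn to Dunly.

22 min

Candidate routes:
Tarn → Yarm → Orton → Linby → Quorn → Dunly: 8+5+3+4+6 = 26
Tarn → Yarm → Dunly: 8+15 = 23
Tarn → Yarm → Quorn → Dunly: 8+8+6 = 22
Cheapest is Tarn → Yarm → Quorn → Dunly at 22 min.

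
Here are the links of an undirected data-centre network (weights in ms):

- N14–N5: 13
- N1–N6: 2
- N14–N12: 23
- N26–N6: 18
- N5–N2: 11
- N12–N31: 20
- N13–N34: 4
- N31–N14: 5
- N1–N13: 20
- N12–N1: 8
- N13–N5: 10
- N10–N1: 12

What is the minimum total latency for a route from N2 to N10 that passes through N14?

Shortest N2→N14: N2–N5–N14 = 24
Best N14 to N10: N14–N12–N1–N10 costing 43
Total via N14: 24 + 43 = 67 ms.

67 ms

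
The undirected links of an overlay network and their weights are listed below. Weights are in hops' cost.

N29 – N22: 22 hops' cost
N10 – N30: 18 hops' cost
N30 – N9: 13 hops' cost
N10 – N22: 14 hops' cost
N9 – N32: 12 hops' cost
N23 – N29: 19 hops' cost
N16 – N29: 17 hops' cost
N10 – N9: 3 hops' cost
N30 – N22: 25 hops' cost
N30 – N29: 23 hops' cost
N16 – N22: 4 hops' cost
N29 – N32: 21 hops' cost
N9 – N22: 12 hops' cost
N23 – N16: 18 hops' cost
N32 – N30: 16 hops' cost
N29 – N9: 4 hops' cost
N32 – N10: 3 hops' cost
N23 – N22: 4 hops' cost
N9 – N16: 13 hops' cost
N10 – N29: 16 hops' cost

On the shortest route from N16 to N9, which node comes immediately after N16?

Compare a few routes:
N16–N22–N10–N9: 4+14+3 = 21
N16–N22–N9: 4+12 = 16
N16–N29–N9: 17+4 = 21
N16–N9: 13 = 13
The minimum is 13 hops' cost via N16–N9.
So from N16 the first move is to N9.

N9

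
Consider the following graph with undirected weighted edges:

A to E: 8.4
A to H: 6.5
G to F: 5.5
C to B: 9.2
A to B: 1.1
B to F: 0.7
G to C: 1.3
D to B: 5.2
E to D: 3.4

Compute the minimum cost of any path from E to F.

9.3

Compare a few routes:
E–D–B–F: 3.4+5.2+0.7 = 9.3
E–A–B–F: 8.4+1.1+0.7 = 10.2
The minimum is 9.3 via E–D–B–F.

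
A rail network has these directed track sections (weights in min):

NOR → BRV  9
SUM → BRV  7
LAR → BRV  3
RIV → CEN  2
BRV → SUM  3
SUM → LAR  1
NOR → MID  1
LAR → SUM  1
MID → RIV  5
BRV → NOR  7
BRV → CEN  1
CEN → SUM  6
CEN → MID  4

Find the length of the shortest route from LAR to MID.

8 min

Shortest distances from LAR:
LAR: 0
SUM: 1  (via LAR)
BRV: 3  (via LAR)
CEN: 4  (via BRV)
MID: 8  (via CEN)
Shortest route: LAR → BRV → CEN → MID = 8 min.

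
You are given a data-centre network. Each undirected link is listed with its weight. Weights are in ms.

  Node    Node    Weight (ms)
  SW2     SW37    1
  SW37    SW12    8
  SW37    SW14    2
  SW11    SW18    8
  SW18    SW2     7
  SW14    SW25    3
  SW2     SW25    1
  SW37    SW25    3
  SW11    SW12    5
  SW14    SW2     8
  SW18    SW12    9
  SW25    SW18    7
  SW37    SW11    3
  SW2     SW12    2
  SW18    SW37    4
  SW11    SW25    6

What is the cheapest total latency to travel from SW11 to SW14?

Compare a few routes:
SW11–SW37–SW2–SW25–SW14: 3+1+1+3 = 8
SW11–SW37–SW14: 3+2 = 5
SW11–SW25–SW14: 6+3 = 9
The minimum is 5 ms via SW11–SW37–SW14.

5 ms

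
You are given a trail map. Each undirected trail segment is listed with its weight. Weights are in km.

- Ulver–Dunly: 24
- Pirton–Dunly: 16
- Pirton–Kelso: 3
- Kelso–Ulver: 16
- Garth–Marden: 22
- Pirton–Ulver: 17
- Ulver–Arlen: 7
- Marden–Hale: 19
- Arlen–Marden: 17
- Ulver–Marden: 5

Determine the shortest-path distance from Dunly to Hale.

48 km

Settle nodes by increasing distance from Dunly:
Dunly: 0
Pirton: 16  (via Dunly)
Kelso: 19  (via Pirton)
Ulver: 24  (via Dunly)
Marden: 29  (via Ulver)
Arlen: 31  (via Ulver)
Hale: 48  (via Marden)
Shortest route: Dunly → Ulver → Marden → Hale = 48 km.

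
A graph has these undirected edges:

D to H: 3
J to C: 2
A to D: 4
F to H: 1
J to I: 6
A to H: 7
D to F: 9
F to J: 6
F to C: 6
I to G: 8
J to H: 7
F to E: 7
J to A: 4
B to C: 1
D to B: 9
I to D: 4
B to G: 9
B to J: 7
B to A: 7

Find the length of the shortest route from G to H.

15

Enumerating some paths:
G–B–C–F–H: 9+1+6+1 = 17
G–I–D–H: 8+4+3 = 15
Cheapest is G–I–D–H at 15.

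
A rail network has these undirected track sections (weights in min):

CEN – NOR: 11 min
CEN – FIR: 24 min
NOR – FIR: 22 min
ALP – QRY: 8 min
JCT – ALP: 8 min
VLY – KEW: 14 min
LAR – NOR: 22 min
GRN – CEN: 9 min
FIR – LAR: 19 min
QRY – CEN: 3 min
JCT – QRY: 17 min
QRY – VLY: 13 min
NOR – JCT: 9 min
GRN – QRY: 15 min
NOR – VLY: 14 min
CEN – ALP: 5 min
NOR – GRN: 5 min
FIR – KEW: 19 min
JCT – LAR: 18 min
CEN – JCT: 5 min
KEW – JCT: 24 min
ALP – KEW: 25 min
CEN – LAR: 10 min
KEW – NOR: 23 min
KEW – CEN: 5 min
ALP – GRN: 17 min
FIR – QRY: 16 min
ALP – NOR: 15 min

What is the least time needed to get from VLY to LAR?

Shortest distances from VLY:
VLY: 0
QRY: 13  (via VLY)
NOR: 14  (via VLY)
KEW: 14  (via VLY)
CEN: 16  (via QRY)
GRN: 19  (via NOR)
JCT: 21  (via CEN)
ALP: 21  (via QRY)
LAR: 26  (via CEN)
Shortest route: VLY → QRY → CEN → LAR = 26 min.

26 min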